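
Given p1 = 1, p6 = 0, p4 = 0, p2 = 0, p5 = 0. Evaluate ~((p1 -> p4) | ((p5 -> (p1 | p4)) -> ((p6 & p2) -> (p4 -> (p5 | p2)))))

p1 -> p4 = 1 -> 0 = 0
p1 | p4 = 1 | 0 = 1
p5 -> (p1 | p4) = 0 -> 1 = 1
p6 & p2 = 0 & 0 = 0
p5 | p2 = 0 | 0 = 0
p4 -> (p5 | p2) = 0 -> 0 = 1
(p6 & p2) -> (p4 -> (p5 | p2)) = 0 -> 1 = 1
(p5 -> (p1 | p4)) -> ((p6 & p2) -> (p4 -> (p5 | p2))) = 1 -> 1 = 1
(p1 -> p4) | ((p5 -> (p1 | p4)) -> ((p6 & p2) -> (p4 -> (p5 | p2)))) = 0 | 1 = 1
~((p1 -> p4) | ((p5 -> (p1 | p4)) -> ((p6 & p2) -> (p4 -> (p5 | p2))))) = ~1 = 0

0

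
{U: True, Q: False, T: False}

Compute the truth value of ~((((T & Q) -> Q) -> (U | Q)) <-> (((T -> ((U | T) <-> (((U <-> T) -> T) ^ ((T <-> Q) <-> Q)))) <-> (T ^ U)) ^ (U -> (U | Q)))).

T & Q = False & False = False
(T & Q) -> Q = False -> False = True
U | Q = True | False = True
((T & Q) -> Q) -> (U | Q) = True -> True = True
U | T = True | False = True
U <-> T = True <-> False = False
(U <-> T) -> T = False -> False = True
T <-> Q = False <-> False = True
(T <-> Q) <-> Q = True <-> False = False
((U <-> T) -> T) ^ ((T <-> Q) <-> Q) = True ^ False = True
(U | T) <-> (((U <-> T) -> T) ^ ((T <-> Q) <-> Q)) = True <-> True = True
T -> ((U | T) <-> (((U <-> T) -> T) ^ ((T <-> Q) <-> Q))) = False -> True = True
T ^ U = False ^ True = True
(T -> ((U | T) <-> (((U <-> T) -> T) ^ ((T <-> Q) <-> Q)))) <-> (T ^ U) = True <-> True = True
U | Q = True | False = True
U -> (U | Q) = True -> True = True
((T -> ((U | T) <-> (((U <-> T) -> T) ^ ((T <-> Q) <-> Q)))) <-> (T ^ U)) ^ (U -> (U | Q)) = True ^ True = False
(((T & Q) -> Q) -> (U | Q)) <-> (((T -> ((U | T) <-> (((U <-> T) -> T) ^ ((T <-> Q) <-> Q)))) <-> (T ^ U)) ^ (U -> (U | Q))) = True <-> False = False
~((((T & Q) -> Q) -> (U | Q)) <-> (((T -> ((U | T) <-> (((U <-> T) -> T) ^ ((T <-> Q) <-> Q)))) <-> (T ^ U)) ^ (U -> (U | Q)))) = ~False = True

True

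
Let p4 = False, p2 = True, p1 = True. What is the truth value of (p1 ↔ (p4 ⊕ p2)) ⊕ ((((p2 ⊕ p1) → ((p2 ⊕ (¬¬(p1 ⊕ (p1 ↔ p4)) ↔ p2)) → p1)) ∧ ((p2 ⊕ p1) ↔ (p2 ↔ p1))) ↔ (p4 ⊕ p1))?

p4 ⊕ p2 = False ⊕ True = True
p1 ↔ (p4 ⊕ p2) = True ↔ True = True
p2 ⊕ p1 = True ⊕ True = False
p1 ↔ p4 = True ↔ False = False
p1 ⊕ (p1 ↔ p4) = True ⊕ False = True
¬(p1 ⊕ (p1 ↔ p4)) = ¬True = False
¬¬(p1 ⊕ (p1 ↔ p4)) = ¬False = True
¬¬(p1 ⊕ (p1 ↔ p4)) ↔ p2 = True ↔ True = True
p2 ⊕ (¬¬(p1 ⊕ (p1 ↔ p4)) ↔ p2) = True ⊕ True = False
(p2 ⊕ (¬¬(p1 ⊕ (p1 ↔ p4)) ↔ p2)) → p1 = False → True = True
(p2 ⊕ p1) → ((p2 ⊕ (¬¬(p1 ⊕ (p1 ↔ p4)) ↔ p2)) → p1) = False → True = True
p2 ⊕ p1 = True ⊕ True = False
p2 ↔ p1 = True ↔ True = True
(p2 ⊕ p1) ↔ (p2 ↔ p1) = False ↔ True = False
((p2 ⊕ p1) → ((p2 ⊕ (¬¬(p1 ⊕ (p1 ↔ p4)) ↔ p2)) → p1)) ∧ ((p2 ⊕ p1) ↔ (p2 ↔ p1)) = True ∧ False = False
p4 ⊕ p1 = False ⊕ True = True
(((p2 ⊕ p1) → ((p2 ⊕ (¬¬(p1 ⊕ (p1 ↔ p4)) ↔ p2)) → p1)) ∧ ((p2 ⊕ p1) ↔ (p2 ↔ p1))) ↔ (p4 ⊕ p1) = False ↔ True = False
(p1 ↔ (p4 ⊕ p2)) ⊕ ((((p2 ⊕ p1) → ((p2 ⊕ (¬¬(p1 ⊕ (p1 ↔ p4)) ↔ p2)) → p1)) ∧ ((p2 ⊕ p1) ↔ (p2 ↔ p1))) ↔ (p4 ⊕ p1)) = True ⊕ False = True

True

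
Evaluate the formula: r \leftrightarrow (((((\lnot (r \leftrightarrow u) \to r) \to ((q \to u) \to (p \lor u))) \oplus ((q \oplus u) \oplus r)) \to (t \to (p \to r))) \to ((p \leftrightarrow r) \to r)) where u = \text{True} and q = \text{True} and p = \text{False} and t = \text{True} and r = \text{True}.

\text{True}

r \leftrightarrow u = \text{True} \leftrightarrow \text{True} = \text{True}
\lnot (r \leftrightarrow u) = \lnot \text{True} = \text{False}
\lnot (r \leftrightarrow u) \to r = \text{False} \to \text{True} = \text{True}
q \to u = \text{True} \to \text{True} = \text{True}
p \lor u = \text{False} \lor \text{True} = \text{True}
(q \to u) \to (p \lor u) = \text{True} \to \text{True} = \text{True}
(\lnot (r \leftrightarrow u) \to r) \to ((q \to u) \to (p \lor u)) = \text{True} \to \text{True} = \text{True}
q \oplus u = \text{True} \oplus \text{True} = \text{False}
(q \oplus u) \oplus r = \text{False} \oplus \text{True} = \text{True}
((\lnot (r \leftrightarrow u) \to r) \to ((q \to u) \to (p \lor u))) \oplus ((q \oplus u) \oplus r) = \text{True} \oplus \text{True} = \text{False}
p \to r = \text{False} \to \text{True} = \text{True}
t \to (p \to r) = \text{True} \to \text{True} = \text{True}
(((\lnot (r \leftrightarrow u) \to r) \to ((q \to u) \to (p \lor u))) \oplus ((q \oplus u) \oplus r)) \to (t \to (p \to r)) = \text{False} \to \text{True} = \text{True}
p \leftrightarrow r = \text{False} \leftrightarrow \text{True} = \text{False}
(p \leftrightarrow r) \to r = \text{False} \to \text{True} = \text{True}
((((\lnot (r \leftrightarrow u) \to r) \to ((q \to u) \to (p \lor u))) \oplus ((q \oplus u) \oplus r)) \to (t \to (p \to r))) \to ((p \leftrightarrow r) \to r) = \text{True} \to \text{True} = \text{True}
r \leftrightarrow (((((\lnot (r \leftrightarrow u) \to r) \to ((q \to u) \to (p \lor u))) \oplus ((q \oplus u) \oplus r)) \to (t \to (p \to r))) \to ((p \leftrightarrow r) \to r)) = \text{True} \leftrightarrow \text{True} = \text{True}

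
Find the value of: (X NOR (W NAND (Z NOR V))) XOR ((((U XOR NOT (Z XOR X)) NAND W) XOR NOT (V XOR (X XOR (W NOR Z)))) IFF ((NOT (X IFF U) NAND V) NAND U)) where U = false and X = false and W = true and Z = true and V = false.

false

Z NOR V = true NOR false = false
W NAND (Z NOR V) = true NAND false = true
X NOR (W NAND (Z NOR V)) = false NOR true = false
Z XOR X = true XOR false = true
NOT (Z XOR X) = NOT true = false
U XOR NOT (Z XOR X) = false XOR false = false
(U XOR NOT (Z XOR X)) NAND W = false NAND true = true
W NOR Z = true NOR true = false
X XOR (W NOR Z) = false XOR false = false
V XOR (X XOR (W NOR Z)) = false XOR false = false
NOT (V XOR (X XOR (W NOR Z))) = NOT false = true
((U XOR NOT (Z XOR X)) NAND W) XOR NOT (V XOR (X XOR (W NOR Z))) = true XOR true = false
X IFF U = false IFF false = true
NOT (X IFF U) = NOT true = false
NOT (X IFF U) NAND V = false NAND false = true
(NOT (X IFF U) NAND V) NAND U = true NAND false = true
(((U XOR NOT (Z XOR X)) NAND W) XOR NOT (V XOR (X XOR (W NOR Z)))) IFF ((NOT (X IFF U) NAND V) NAND U) = false IFF true = false
(X NOR (W NAND (Z NOR V))) XOR ((((U XOR NOT (Z XOR X)) NAND W) XOR NOT (V XOR (X XOR (W NOR Z)))) IFF ((NOT (X IFF U) NAND V) NAND U)) = false XOR false = false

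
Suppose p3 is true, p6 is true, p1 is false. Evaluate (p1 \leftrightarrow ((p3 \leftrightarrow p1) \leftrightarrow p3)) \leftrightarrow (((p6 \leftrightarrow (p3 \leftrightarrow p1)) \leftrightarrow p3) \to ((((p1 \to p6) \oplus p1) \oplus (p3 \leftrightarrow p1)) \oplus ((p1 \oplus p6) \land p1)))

\text{True}

p3 \leftrightarrow p1 = \text{True} \leftrightarrow \text{False} = \text{False}
(p3 \leftrightarrow p1) \leftrightarrow p3 = \text{False} \leftrightarrow \text{True} = \text{False}
p1 \leftrightarrow ((p3 \leftrightarrow p1) \leftrightarrow p3) = \text{False} \leftrightarrow \text{False} = \text{True}
p3 \leftrightarrow p1 = \text{True} \leftrightarrow \text{False} = \text{False}
p6 \leftrightarrow (p3 \leftrightarrow p1) = \text{True} \leftrightarrow \text{False} = \text{False}
(p6 \leftrightarrow (p3 \leftrightarrow p1)) \leftrightarrow p3 = \text{False} \leftrightarrow \text{True} = \text{False}
p1 \to p6 = \text{False} \to \text{True} = \text{True}
(p1 \to p6) \oplus p1 = \text{True} \oplus \text{False} = \text{True}
p3 \leftrightarrow p1 = \text{True} \leftrightarrow \text{False} = \text{False}
((p1 \to p6) \oplus p1) \oplus (p3 \leftrightarrow p1) = \text{True} \oplus \text{False} = \text{True}
p1 \oplus p6 = \text{False} \oplus \text{True} = \text{True}
(p1 \oplus p6) \land p1 = \text{True} \land \text{False} = \text{False}
(((p1 \to p6) \oplus p1) \oplus (p3 \leftrightarrow p1)) \oplus ((p1 \oplus p6) \land p1) = \text{True} \oplus \text{False} = \text{True}
((p6 \leftrightarrow (p3 \leftrightarrow p1)) \leftrightarrow p3) \to ((((p1 \to p6) \oplus p1) \oplus (p3 \leftrightarrow p1)) \oplus ((p1 \oplus p6) \land p1)) = \text{False} \to \text{True} = \text{True}
(p1 \leftrightarrow ((p3 \leftrightarrow p1) \leftrightarrow p3)) \leftrightarrow (((p6 \leftrightarrow (p3 \leftrightarrow p1)) \leftrightarrow p3) \to ((((p1 \to p6) \oplus p1) \oplus (p3 \leftrightarrow p1)) \oplus ((p1 \oplus p6) \land p1))) = \text{True} \leftrightarrow \text{True} = \text{True}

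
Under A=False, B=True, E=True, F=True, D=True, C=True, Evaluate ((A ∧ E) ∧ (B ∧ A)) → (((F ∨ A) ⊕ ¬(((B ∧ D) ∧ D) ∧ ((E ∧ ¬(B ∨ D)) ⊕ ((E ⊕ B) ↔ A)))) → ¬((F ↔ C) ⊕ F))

Substituting A=False, B=True, E=True, F=True, D=True, C=True:
A ∧ E = False ∧ True = False
B ∧ A = True ∧ False = False
(A ∧ E) ∧ (B ∧ A) = False ∧ False = False
F ∨ A = True ∨ False = True
B ∧ D = True ∧ True = True
(B ∧ D) ∧ D = True ∧ True = True
B ∨ D = True ∨ True = True
¬(B ∨ D) = ¬True = False
E ∧ ¬(B ∨ D) = True ∧ False = False
E ⊕ B = True ⊕ True = False
(E ⊕ B) ↔ A = False ↔ False = True
(E ∧ ¬(B ∨ D)) ⊕ ((E ⊕ B) ↔ A) = False ⊕ True = True
((B ∧ D) ∧ D) ∧ ((E ∧ ¬(B ∨ D)) ⊕ ((E ⊕ B) ↔ A)) = True ∧ True = True
¬(((B ∧ D) ∧ D) ∧ ((E ∧ ¬(B ∨ D)) ⊕ ((E ⊕ B) ↔ A))) = ¬True = False
(F ∨ A) ⊕ ¬(((B ∧ D) ∧ D) ∧ ((E ∧ ¬(B ∨ D)) ⊕ ((E ⊕ B) ↔ A))) = True ⊕ False = True
F ↔ C = True ↔ True = True
(F ↔ C) ⊕ F = True ⊕ True = False
¬((F ↔ C) ⊕ F) = ¬False = True
((F ∨ A) ⊕ ¬(((B ∧ D) ∧ D) ∧ ((E ∧ ¬(B ∨ D)) ⊕ ((E ⊕ B) ↔ A)))) → ¬((F ↔ C) ⊕ F) = True → True = True
((A ∧ E) ∧ (B ∧ A)) → (((F ∨ A) ⊕ ¬(((B ∧ D) ∧ D) ∧ ((E ∧ ¬(B ∨ D)) ⊕ ((E ⊕ B) ↔ A)))) → ¬((F ↔ C) ⊕ F)) = False → True = True

True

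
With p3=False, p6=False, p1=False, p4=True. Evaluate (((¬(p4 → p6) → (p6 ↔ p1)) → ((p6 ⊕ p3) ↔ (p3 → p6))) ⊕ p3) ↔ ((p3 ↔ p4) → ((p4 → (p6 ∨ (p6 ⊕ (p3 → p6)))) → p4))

p4 → p6 = True → False = False
¬(p4 → p6) = ¬False = True
p6 ↔ p1 = False ↔ False = True
¬(p4 → p6) → (p6 ↔ p1) = True → True = True
p6 ⊕ p3 = False ⊕ False = False
p3 → p6 = False → False = True
(p6 ⊕ p3) ↔ (p3 → p6) = False ↔ True = False
(¬(p4 → p6) → (p6 ↔ p1)) → ((p6 ⊕ p3) ↔ (p3 → p6)) = True → False = False
((¬(p4 → p6) → (p6 ↔ p1)) → ((p6 ⊕ p3) ↔ (p3 → p6))) ⊕ p3 = False ⊕ False = False
p3 ↔ p4 = False ↔ True = False
p3 → p6 = False → False = True
p6 ⊕ (p3 → p6) = False ⊕ True = True
p6 ∨ (p6 ⊕ (p3 → p6)) = False ∨ True = True
p4 → (p6 ∨ (p6 ⊕ (p3 → p6))) = True → True = True
(p4 → (p6 ∨ (p6 ⊕ (p3 → p6)))) → p4 = True → True = True
(p3 ↔ p4) → ((p4 → (p6 ∨ (p6 ⊕ (p3 → p6)))) → p4) = False → True = True
(((¬(p4 → p6) → (p6 ↔ p1)) → ((p6 ⊕ p3) ↔ (p3 → p6))) ⊕ p3) ↔ ((p3 ↔ p4) → ((p4 → (p6 ∨ (p6 ⊕ (p3 → p6)))) → p4)) = False ↔ True = False

False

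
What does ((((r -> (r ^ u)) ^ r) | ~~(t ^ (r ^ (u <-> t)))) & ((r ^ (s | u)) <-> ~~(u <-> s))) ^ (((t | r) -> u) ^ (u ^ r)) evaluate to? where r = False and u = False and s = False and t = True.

False

Substituting r=False, u=False, s=False, t=True:
r ^ u = False ^ False = False
r -> (r ^ u) = False -> False = True
(r -> (r ^ u)) ^ r = True ^ False = True
u <-> t = False <-> True = False
r ^ (u <-> t) = False ^ False = False
t ^ (r ^ (u <-> t)) = True ^ False = True
~(t ^ (r ^ (u <-> t))) = ~True = False
~~(t ^ (r ^ (u <-> t))) = ~False = True
((r -> (r ^ u)) ^ r) | ~~(t ^ (r ^ (u <-> t))) = True | True = True
s | u = False | False = False
r ^ (s | u) = False ^ False = False
u <-> s = False <-> False = True
~(u <-> s) = ~True = False
~~(u <-> s) = ~False = True
(r ^ (s | u)) <-> ~~(u <-> s) = False <-> True = False
(((r -> (r ^ u)) ^ r) | ~~(t ^ (r ^ (u <-> t)))) & ((r ^ (s | u)) <-> ~~(u <-> s)) = True & False = False
t | r = True | False = True
(t | r) -> u = True -> False = False
u ^ r = False ^ False = False
((t | r) -> u) ^ (u ^ r) = False ^ False = False
((((r -> (r ^ u)) ^ r) | ~~(t ^ (r ^ (u <-> t)))) & ((r ^ (s | u)) <-> ~~(u <-> s))) ^ (((t | r) -> u) ^ (u ^ r)) = False ^ False = False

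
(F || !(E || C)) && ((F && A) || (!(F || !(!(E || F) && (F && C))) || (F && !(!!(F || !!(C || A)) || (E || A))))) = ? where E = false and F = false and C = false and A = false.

false

E || C = false || false = false
!(E || C) = !false = true
F || !(E || C) = false || true = true
F && A = false && false = false
E || F = false || false = false
!(E || F) = !false = true
F && C = false && false = false
!(E || F) && (F && C) = true && false = false
!(!(E || F) && (F && C)) = !false = true
F || !(!(E || F) && (F && C)) = false || true = true
!(F || !(!(E || F) && (F && C))) = !true = false
C || A = false || false = false
!(C || A) = !false = true
!!(C || A) = !true = false
F || !!(C || A) = false || false = false
!(F || !!(C || A)) = !false = true
!!(F || !!(C || A)) = !true = false
E || A = false || false = false
!!(F || !!(C || A)) || (E || A) = false || false = false
!(!!(F || !!(C || A)) || (E || A)) = !false = true
F && !(!!(F || !!(C || A)) || (E || A)) = false && true = false
!(F || !(!(E || F) && (F && C))) || (F && !(!!(F || !!(C || A)) || (E || A))) = false || false = false
(F && A) || (!(F || !(!(E || F) && (F && C))) || (F && !(!!(F || !!(C || A)) || (E || A)))) = false || false = false
(F || !(E || C)) && ((F && A) || (!(F || !(!(E || F) && (F && C))) || (F && !(!!(F || !!(C || A)) || (E || A))))) = true && false = false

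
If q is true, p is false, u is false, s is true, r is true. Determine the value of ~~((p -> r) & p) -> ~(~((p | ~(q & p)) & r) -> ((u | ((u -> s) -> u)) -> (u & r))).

Substituting q=1, p=0, u=0, s=1, r=1:
p -> r = 0 -> 1 = 1
(p -> r) & p = 1 & 0 = 0
~((p -> r) & p) = ~0 = 1
~~((p -> r) & p) = ~1 = 0
q & p = 1 & 0 = 0
~(q & p) = ~0 = 1
p | ~(q & p) = 0 | 1 = 1
(p | ~(q & p)) & r = 1 & 1 = 1
~((p | ~(q & p)) & r) = ~1 = 0
u -> s = 0 -> 1 = 1
(u -> s) -> u = 1 -> 0 = 0
u | ((u -> s) -> u) = 0 | 0 = 0
u & r = 0 & 1 = 0
(u | ((u -> s) -> u)) -> (u & r) = 0 -> 0 = 1
~((p | ~(q & p)) & r) -> ((u | ((u -> s) -> u)) -> (u & r)) = 0 -> 1 = 1
~(~((p | ~(q & p)) & r) -> ((u | ((u -> s) -> u)) -> (u & r))) = ~1 = 0
~~((p -> r) & p) -> ~(~((p | ~(q & p)) & r) -> ((u | ((u -> s) -> u)) -> (u & r))) = 0 -> 0 = 1

1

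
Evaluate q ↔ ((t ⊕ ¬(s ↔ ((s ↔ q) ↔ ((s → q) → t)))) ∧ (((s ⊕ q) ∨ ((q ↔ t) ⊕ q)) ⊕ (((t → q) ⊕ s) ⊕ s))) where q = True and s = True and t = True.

True

Substituting q=True, s=True, t=True:
s ↔ q = True ↔ True = True
s → q = True → True = True
(s → q) → t = True → True = True
(s ↔ q) ↔ ((s → q) → t) = True ↔ True = True
s ↔ ((s ↔ q) ↔ ((s → q) → t)) = True ↔ True = True
¬(s ↔ ((s ↔ q) ↔ ((s → q) → t))) = ¬True = False
t ⊕ ¬(s ↔ ((s ↔ q) ↔ ((s → q) → t))) = True ⊕ False = True
s ⊕ q = True ⊕ True = False
q ↔ t = True ↔ True = True
(q ↔ t) ⊕ q = True ⊕ True = False
(s ⊕ q) ∨ ((q ↔ t) ⊕ q) = False ∨ False = False
t → q = True → True = True
(t → q) ⊕ s = True ⊕ True = False
((t → q) ⊕ s) ⊕ s = False ⊕ True = True
((s ⊕ q) ∨ ((q ↔ t) ⊕ q)) ⊕ (((t → q) ⊕ s) ⊕ s) = False ⊕ True = True
(t ⊕ ¬(s ↔ ((s ↔ q) ↔ ((s → q) → t)))) ∧ (((s ⊕ q) ∨ ((q ↔ t) ⊕ q)) ⊕ (((t → q) ⊕ s) ⊕ s)) = True ∧ True = True
q ↔ ((t ⊕ ¬(s ↔ ((s ↔ q) ↔ ((s → q) → t)))) ∧ (((s ⊕ q) ∨ ((q ↔ t) ⊕ q)) ⊕ (((t → q) ⊕ s) ⊕ s))) = True ↔ True = True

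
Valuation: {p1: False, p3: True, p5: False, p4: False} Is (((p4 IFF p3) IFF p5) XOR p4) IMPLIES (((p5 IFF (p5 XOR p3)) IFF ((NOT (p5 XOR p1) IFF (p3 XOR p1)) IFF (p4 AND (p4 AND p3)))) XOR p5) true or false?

True

Substituting p1=False, p3=True, p5=False, p4=False:
p4 IFF p3 = False IFF True = False
(p4 IFF p3) IFF p5 = False IFF False = True
((p4 IFF p3) IFF p5) XOR p4 = True XOR False = True
p5 XOR p3 = False XOR True = True
p5 IFF (p5 XOR p3) = False IFF True = False
p5 XOR p1 = False XOR False = False
NOT (p5 XOR p1) = NOT False = True
p3 XOR p1 = True XOR False = True
NOT (p5 XOR p1) IFF (p3 XOR p1) = True IFF True = True
p4 AND p3 = False AND True = False
p4 AND (p4 AND p3) = False AND False = False
(NOT (p5 XOR p1) IFF (p3 XOR p1)) IFF (p4 AND (p4 AND p3)) = True IFF False = False
(p5 IFF (p5 XOR p3)) IFF ((NOT (p5 XOR p1) IFF (p3 XOR p1)) IFF (p4 AND (p4 AND p3))) = False IFF False = True
((p5 IFF (p5 XOR p3)) IFF ((NOT (p5 XOR p1) IFF (p3 XOR p1)) IFF (p4 AND (p4 AND p3)))) XOR p5 = True XOR False = True
(((p4 IFF p3) IFF p5) XOR p4) IMPLIES (((p5 IFF (p5 XOR p3)) IFF ((NOT (p5 XOR p1) IFF (p3 XOR p1)) IFF (p4 AND (p4 AND p3)))) XOR p5) = True IMPLIES True = True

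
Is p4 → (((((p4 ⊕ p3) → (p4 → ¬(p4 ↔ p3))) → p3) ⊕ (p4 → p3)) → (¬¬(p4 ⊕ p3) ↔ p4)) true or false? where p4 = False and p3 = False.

Substituting p4=False, p3=False:
p4 ⊕ p3 = False ⊕ False = False
p4 ↔ p3 = False ↔ False = True
¬(p4 ↔ p3) = ¬True = False
p4 → ¬(p4 ↔ p3) = False → False = True
(p4 ⊕ p3) → (p4 → ¬(p4 ↔ p3)) = False → True = True
((p4 ⊕ p3) → (p4 → ¬(p4 ↔ p3))) → p3 = True → False = False
p4 → p3 = False → False = True
(((p4 ⊕ p3) → (p4 → ¬(p4 ↔ p3))) → p3) ⊕ (p4 → p3) = False ⊕ True = True
p4 ⊕ p3 = False ⊕ False = False
¬(p4 ⊕ p3) = ¬False = True
¬¬(p4 ⊕ p3) = ¬True = False
¬¬(p4 ⊕ p3) ↔ p4 = False ↔ False = True
((((p4 ⊕ p3) → (p4 → ¬(p4 ↔ p3))) → p3) ⊕ (p4 → p3)) → (¬¬(p4 ⊕ p3) ↔ p4) = True → True = True
p4 → (((((p4 ⊕ p3) → (p4 → ¬(p4 ↔ p3))) → p3) ⊕ (p4 → p3)) → (¬¬(p4 ⊕ p3) ↔ p4)) = False → True = True

True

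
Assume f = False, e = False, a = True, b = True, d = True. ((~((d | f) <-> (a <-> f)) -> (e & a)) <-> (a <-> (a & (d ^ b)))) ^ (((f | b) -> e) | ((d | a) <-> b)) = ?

False

d | f = True | False = True
a <-> f = True <-> False = False
(d | f) <-> (a <-> f) = True <-> False = False
~((d | f) <-> (a <-> f)) = ~False = True
e & a = False & True = False
~((d | f) <-> (a <-> f)) -> (e & a) = True -> False = False
d ^ b = True ^ True = False
a & (d ^ b) = True & False = False
a <-> (a & (d ^ b)) = True <-> False = False
(~((d | f) <-> (a <-> f)) -> (e & a)) <-> (a <-> (a & (d ^ b))) = False <-> False = True
f | b = False | True = True
(f | b) -> e = True -> False = False
d | a = True | True = True
(d | a) <-> b = True <-> True = True
((f | b) -> e) | ((d | a) <-> b) = False | True = True
((~((d | f) <-> (a <-> f)) -> (e & a)) <-> (a <-> (a & (d ^ b)))) ^ (((f | b) -> e) | ((d | a) <-> b)) = True ^ True = False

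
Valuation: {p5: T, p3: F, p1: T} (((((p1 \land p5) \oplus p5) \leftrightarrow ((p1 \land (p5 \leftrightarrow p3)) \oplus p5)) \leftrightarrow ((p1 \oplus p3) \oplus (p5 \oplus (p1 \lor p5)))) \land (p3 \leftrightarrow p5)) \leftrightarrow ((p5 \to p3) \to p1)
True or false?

p1 \land p5 = T \land T = T
(p1 \land p5) \oplus p5 = T \oplus T = F
p5 \leftrightarrow p3 = T \leftrightarrow F = F
p1 \land (p5 \leftrightarrow p3) = T \land F = F
(p1 \land (p5 \leftrightarrow p3)) \oplus p5 = F \oplus T = T
((p1 \land p5) \oplus p5) \leftrightarrow ((p1 \land (p5 \leftrightarrow p3)) \oplus p5) = F \leftrightarrow T = F
p1 \oplus p3 = T \oplus F = T
p1 \lor p5 = T \lor T = T
p5 \oplus (p1 \lor p5) = T \oplus T = F
(p1 \oplus p3) \oplus (p5 \oplus (p1 \lor p5)) = T \oplus F = T
(((p1 \land p5) \oplus p5) \leftrightarrow ((p1 \land (p5 \leftrightarrow p3)) \oplus p5)) \leftrightarrow ((p1 \oplus p3) \oplus (p5 \oplus (p1 \lor p5))) = F \leftrightarrow T = F
p3 \leftrightarrow p5 = F \leftrightarrow T = F
((((p1 \land p5) \oplus p5) \leftrightarrow ((p1 \land (p5 \leftrightarrow p3)) \oplus p5)) \leftrightarrow ((p1 \oplus p3) \oplus (p5 \oplus (p1 \lor p5)))) \land (p3 \leftrightarrow p5) = F \land F = F
p5 \to p3 = T \to F = F
(p5 \to p3) \to p1 = F \to T = T
(((((p1 \land p5) \oplus p5) \leftrightarrow ((p1 \land (p5 \leftrightarrow p3)) \oplus p5)) \leftrightarrow ((p1 \oplus p3) \oplus (p5 \oplus (p1 \lor p5)))) \land (p3 \leftrightarrow p5)) \leftrightarrow ((p5 \to p3) \to p1) = F \leftrightarrow T = F

F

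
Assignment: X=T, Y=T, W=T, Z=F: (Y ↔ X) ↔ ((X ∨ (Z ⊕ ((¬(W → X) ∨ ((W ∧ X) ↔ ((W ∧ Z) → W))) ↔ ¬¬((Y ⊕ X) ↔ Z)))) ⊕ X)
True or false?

Y ↔ X = T ↔ T = T
W → X = T → T = T
¬(W → X) = ¬T = F
W ∧ X = T ∧ T = T
W ∧ Z = T ∧ F = F
(W ∧ Z) → W = F → T = T
(W ∧ X) ↔ ((W ∧ Z) → W) = T ↔ T = T
¬(W → X) ∨ ((W ∧ X) ↔ ((W ∧ Z) → W)) = F ∨ T = T
Y ⊕ X = T ⊕ T = F
(Y ⊕ X) ↔ Z = F ↔ F = T
¬((Y ⊕ X) ↔ Z) = ¬T = F
¬¬((Y ⊕ X) ↔ Z) = ¬F = T
(¬(W → X) ∨ ((W ∧ X) ↔ ((W ∧ Z) → W))) ↔ ¬¬((Y ⊕ X) ↔ Z) = T ↔ T = T
Z ⊕ ((¬(W → X) ∨ ((W ∧ X) ↔ ((W ∧ Z) → W))) ↔ ¬¬((Y ⊕ X) ↔ Z)) = F ⊕ T = T
X ∨ (Z ⊕ ((¬(W → X) ∨ ((W ∧ X) ↔ ((W ∧ Z) → W))) ↔ ¬¬((Y ⊕ X) ↔ Z))) = T ∨ T = T
(X ∨ (Z ⊕ ((¬(W → X) ∨ ((W ∧ X) ↔ ((W ∧ Z) → W))) ↔ ¬¬((Y ⊕ X) ↔ Z)))) ⊕ X = T ⊕ T = F
(Y ↔ X) ↔ ((X ∨ (Z ⊕ ((¬(W → X) ∨ ((W ∧ X) ↔ ((W ∧ Z) → W))) ↔ ¬¬((Y ⊕ X) ↔ Z)))) ⊕ X) = T ↔ F = F

F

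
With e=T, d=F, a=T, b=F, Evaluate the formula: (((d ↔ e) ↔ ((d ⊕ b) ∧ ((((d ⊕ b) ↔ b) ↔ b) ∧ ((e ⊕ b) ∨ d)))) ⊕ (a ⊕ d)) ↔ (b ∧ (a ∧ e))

d ↔ e = F ↔ T = F
d ⊕ b = F ⊕ F = F
d ⊕ b = F ⊕ F = F
(d ⊕ b) ↔ b = F ↔ F = T
((d ⊕ b) ↔ b) ↔ b = T ↔ F = F
e ⊕ b = T ⊕ F = T
(e ⊕ b) ∨ d = T ∨ F = T
(((d ⊕ b) ↔ b) ↔ b) ∧ ((e ⊕ b) ∨ d) = F ∧ T = F
(d ⊕ b) ∧ ((((d ⊕ b) ↔ b) ↔ b) ∧ ((e ⊕ b) ∨ d)) = F ∧ F = F
(d ↔ e) ↔ ((d ⊕ b) ∧ ((((d ⊕ b) ↔ b) ↔ b) ∧ ((e ⊕ b) ∨ d))) = F ↔ F = T
a ⊕ d = T ⊕ F = T
((d ↔ e) ↔ ((d ⊕ b) ∧ ((((d ⊕ b) ↔ b) ↔ b) ∧ ((e ⊕ b) ∨ d)))) ⊕ (a ⊕ d) = T ⊕ T = F
a ∧ e = T ∧ T = T
b ∧ (a ∧ e) = F ∧ T = F
(((d ↔ e) ↔ ((d ⊕ b) ∧ ((((d ⊕ b) ↔ b) ↔ b) ∧ ((e ⊕ b) ∨ d)))) ⊕ (a ⊕ d)) ↔ (b ∧ (a ∧ e)) = F ↔ F = T

T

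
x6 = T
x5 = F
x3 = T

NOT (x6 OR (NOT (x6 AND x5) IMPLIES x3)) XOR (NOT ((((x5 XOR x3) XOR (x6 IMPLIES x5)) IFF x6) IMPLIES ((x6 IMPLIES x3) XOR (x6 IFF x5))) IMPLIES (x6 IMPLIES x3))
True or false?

T

Substituting x6=T, x5=F, x3=T:
x6 AND x5 = T AND F = F
NOT (x6 AND x5) = NOT F = T
NOT (x6 AND x5) IMPLIES x3 = T IMPLIES T = T
x6 OR (NOT (x6 AND x5) IMPLIES x3) = T OR T = T
NOT (x6 OR (NOT (x6 AND x5) IMPLIES x3)) = NOT T = F
x5 XOR x3 = F XOR T = T
x6 IMPLIES x5 = T IMPLIES F = F
(x5 XOR x3) XOR (x6 IMPLIES x5) = T XOR F = T
((x5 XOR x3) XOR (x6 IMPLIES x5)) IFF x6 = T IFF T = T
x6 IMPLIES x3 = T IMPLIES T = T
x6 IFF x5 = T IFF F = F
(x6 IMPLIES x3) XOR (x6 IFF x5) = T XOR F = T
(((x5 XOR x3) XOR (x6 IMPLIES x5)) IFF x6) IMPLIES ((x6 IMPLIES x3) XOR (x6 IFF x5)) = T IMPLIES T = T
NOT ((((x5 XOR x3) XOR (x6 IMPLIES x5)) IFF x6) IMPLIES ((x6 IMPLIES x3) XOR (x6 IFF x5))) = NOT T = F
x6 IMPLIES x3 = T IMPLIES T = T
NOT ((((x5 XOR x3) XOR (x6 IMPLIES x5)) IFF x6) IMPLIES ((x6 IMPLIES x3) XOR (x6 IFF x5))) IMPLIES (x6 IMPLIES x3) = F IMPLIES T = T
NOT (x6 OR (NOT (x6 AND x5) IMPLIES x3)) XOR (NOT ((((x5 XOR x3) XOR (x6 IMPLIES x5)) IFF x6) IMPLIES ((x6 IMPLIES x3) XOR (x6 IFF x5))) IMPLIES (x6 IMPLIES x3)) = F XOR T = T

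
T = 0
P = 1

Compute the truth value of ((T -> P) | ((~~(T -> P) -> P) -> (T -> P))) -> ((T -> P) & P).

Substituting T=0, P=1:
T -> P = 0 -> 1 = 1
T -> P = 0 -> 1 = 1
~(T -> P) = ~1 = 0
~~(T -> P) = ~0 = 1
~~(T -> P) -> P = 1 -> 1 = 1
T -> P = 0 -> 1 = 1
(~~(T -> P) -> P) -> (T -> P) = 1 -> 1 = 1
(T -> P) | ((~~(T -> P) -> P) -> (T -> P)) = 1 | 1 = 1
T -> P = 0 -> 1 = 1
(T -> P) & P = 1 & 1 = 1
((T -> P) | ((~~(T -> P) -> P) -> (T -> P))) -> ((T -> P) & P) = 1 -> 1 = 1

1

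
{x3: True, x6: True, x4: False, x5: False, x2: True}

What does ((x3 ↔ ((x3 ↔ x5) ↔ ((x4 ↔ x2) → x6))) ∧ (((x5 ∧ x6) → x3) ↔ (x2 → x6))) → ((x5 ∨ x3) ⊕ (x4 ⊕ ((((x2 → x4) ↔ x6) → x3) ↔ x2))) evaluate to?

x3 ↔ x5 = True ↔ False = False
x4 ↔ x2 = False ↔ True = False
(x4 ↔ x2) → x6 = False → True = True
(x3 ↔ x5) ↔ ((x4 ↔ x2) → x6) = False ↔ True = False
x3 ↔ ((x3 ↔ x5) ↔ ((x4 ↔ x2) → x6)) = True ↔ False = False
x5 ∧ x6 = False ∧ True = False
(x5 ∧ x6) → x3 = False → True = True
x2 → x6 = True → True = True
((x5 ∧ x6) → x3) ↔ (x2 → x6) = True ↔ True = True
(x3 ↔ ((x3 ↔ x5) ↔ ((x4 ↔ x2) → x6))) ∧ (((x5 ∧ x6) → x3) ↔ (x2 → x6)) = False ∧ True = False
x5 ∨ x3 = False ∨ True = True
x2 → x4 = True → False = False
(x2 → x4) ↔ x6 = False ↔ True = False
((x2 → x4) ↔ x6) → x3 = False → True = True
(((x2 → x4) ↔ x6) → x3) ↔ x2 = True ↔ True = True
x4 ⊕ ((((x2 → x4) ↔ x6) → x3) ↔ x2) = False ⊕ True = True
(x5 ∨ x3) ⊕ (x4 ⊕ ((((x2 → x4) ↔ x6) → x3) ↔ x2)) = True ⊕ True = False
((x3 ↔ ((x3 ↔ x5) ↔ ((x4 ↔ x2) → x6))) ∧ (((x5 ∧ x6) → x3) ↔ (x2 → x6))) → ((x5 ∨ x3) ⊕ (x4 ⊕ ((((x2 → x4) ↔ x6) → x3) ↔ x2))) = False → False = True

True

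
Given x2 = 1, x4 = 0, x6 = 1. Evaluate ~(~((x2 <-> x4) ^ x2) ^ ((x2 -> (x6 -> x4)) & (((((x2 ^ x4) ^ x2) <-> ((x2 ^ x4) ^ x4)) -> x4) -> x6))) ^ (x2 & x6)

0

Substituting x2=1, x4=0, x6=1:
x2 <-> x4 = 1 <-> 0 = 0
(x2 <-> x4) ^ x2 = 0 ^ 1 = 1
~((x2 <-> x4) ^ x2) = ~1 = 0
x6 -> x4 = 1 -> 0 = 0
x2 -> (x6 -> x4) = 1 -> 0 = 0
x2 ^ x4 = 1 ^ 0 = 1
(x2 ^ x4) ^ x2 = 1 ^ 1 = 0
x2 ^ x4 = 1 ^ 0 = 1
(x2 ^ x4) ^ x4 = 1 ^ 0 = 1
((x2 ^ x4) ^ x2) <-> ((x2 ^ x4) ^ x4) = 0 <-> 1 = 0
(((x2 ^ x4) ^ x2) <-> ((x2 ^ x4) ^ x4)) -> x4 = 0 -> 0 = 1
((((x2 ^ x4) ^ x2) <-> ((x2 ^ x4) ^ x4)) -> x4) -> x6 = 1 -> 1 = 1
(x2 -> (x6 -> x4)) & (((((x2 ^ x4) ^ x2) <-> ((x2 ^ x4) ^ x4)) -> x4) -> x6) = 0 & 1 = 0
~((x2 <-> x4) ^ x2) ^ ((x2 -> (x6 -> x4)) & (((((x2 ^ x4) ^ x2) <-> ((x2 ^ x4) ^ x4)) -> x4) -> x6)) = 0 ^ 0 = 0
~(~((x2 <-> x4) ^ x2) ^ ((x2 -> (x6 -> x4)) & (((((x2 ^ x4) ^ x2) <-> ((x2 ^ x4) ^ x4)) -> x4) -> x6))) = ~0 = 1
x2 & x6 = 1 & 1 = 1
~(~((x2 <-> x4) ^ x2) ^ ((x2 -> (x6 -> x4)) & (((((x2 ^ x4) ^ x2) <-> ((x2 ^ x4) ^ x4)) -> x4) -> x6))) ^ (x2 & x6) = 1 ^ 1 = 0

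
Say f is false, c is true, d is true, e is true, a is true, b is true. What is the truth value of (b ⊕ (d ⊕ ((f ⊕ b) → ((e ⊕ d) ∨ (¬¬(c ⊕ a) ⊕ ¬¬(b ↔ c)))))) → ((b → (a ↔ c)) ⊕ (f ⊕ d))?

f ⊕ b = F ⊕ T = T
e ⊕ d = T ⊕ T = F
c ⊕ a = T ⊕ T = F
¬(c ⊕ a) = ¬F = T
¬¬(c ⊕ a) = ¬T = F
b ↔ c = T ↔ T = T
¬(b ↔ c) = ¬T = F
¬¬(b ↔ c) = ¬F = T
¬¬(c ⊕ a) ⊕ ¬¬(b ↔ c) = F ⊕ T = T
(e ⊕ d) ∨ (¬¬(c ⊕ a) ⊕ ¬¬(b ↔ c)) = F ∨ T = T
(f ⊕ b) → ((e ⊕ d) ∨ (¬¬(c ⊕ a) ⊕ ¬¬(b ↔ c))) = T → T = T
d ⊕ ((f ⊕ b) → ((e ⊕ d) ∨ (¬¬(c ⊕ a) ⊕ ¬¬(b ↔ c)))) = T ⊕ T = F
b ⊕ (d ⊕ ((f ⊕ b) → ((e ⊕ d) ∨ (¬¬(c ⊕ a) ⊕ ¬¬(b ↔ c))))) = T ⊕ F = T
a ↔ c = T ↔ T = T
b → (a ↔ c) = T → T = T
f ⊕ d = F ⊕ T = T
(b → (a ↔ c)) ⊕ (f ⊕ d) = T ⊕ T = F
(b ⊕ (d ⊕ ((f ⊕ b) → ((e ⊕ d) ∨ (¬¬(c ⊕ a) ⊕ ¬¬(b ↔ c)))))) → ((b → (a ↔ c)) ⊕ (f ⊕ d)) = T → F = F

F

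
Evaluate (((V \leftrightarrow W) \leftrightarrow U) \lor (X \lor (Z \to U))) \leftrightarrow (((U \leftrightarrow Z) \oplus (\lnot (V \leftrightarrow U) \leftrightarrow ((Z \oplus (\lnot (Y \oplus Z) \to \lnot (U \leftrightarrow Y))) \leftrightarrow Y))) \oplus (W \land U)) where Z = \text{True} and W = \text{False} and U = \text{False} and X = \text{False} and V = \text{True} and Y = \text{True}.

V \leftrightarrow W = \text{True} \leftrightarrow \text{False} = \text{False}
(V \leftrightarrow W) \leftrightarrow U = \text{False} \leftrightarrow \text{False} = \text{True}
Z \to U = \text{True} \to \text{False} = \text{False}
X \lor (Z \to U) = \text{False} \lor \text{False} = \text{False}
((V \leftrightarrow W) \leftrightarrow U) \lor (X \lor (Z \to U)) = \text{True} \lor \text{False} = \text{True}
U \leftrightarrow Z = \text{False} \leftrightarrow \text{True} = \text{False}
V \leftrightarrow U = \text{True} \leftrightarrow \text{False} = \text{False}
\lnot (V \leftrightarrow U) = \lnot \text{False} = \text{True}
Y \oplus Z = \text{True} \oplus \text{True} = \text{False}
\lnot (Y \oplus Z) = \lnot \text{False} = \text{True}
U \leftrightarrow Y = \text{False} \leftrightarrow \text{True} = \text{False}
\lnot (U \leftrightarrow Y) = \lnot \text{False} = \text{True}
\lnot (Y \oplus Z) \to \lnot (U \leftrightarrow Y) = \text{True} \to \text{True} = \text{True}
Z \oplus (\lnot (Y \oplus Z) \to \lnot (U \leftrightarrow Y)) = \text{True} \oplus \text{True} = \text{False}
(Z \oplus (\lnot (Y \oplus Z) \to \lnot (U \leftrightarrow Y))) \leftrightarrow Y = \text{False} \leftrightarrow \text{True} = \text{False}
\lnot (V \leftrightarrow U) \leftrightarrow ((Z \oplus (\lnot (Y \oplus Z) \to \lnot (U \leftrightarrow Y))) \leftrightarrow Y) = \text{True} \leftrightarrow \text{False} = \text{False}
(U \leftrightarrow Z) \oplus (\lnot (V \leftrightarrow U) \leftrightarrow ((Z \oplus (\lnot (Y \oplus Z) \to \lnot (U \leftrightarrow Y))) \leftrightarrow Y)) = \text{False} \oplus \text{False} = \text{False}
W \land U = \text{False} \land \text{False} = \text{False}
((U \leftrightarrow Z) \oplus (\lnot (V \leftrightarrow U) \leftrightarrow ((Z \oplus (\lnot (Y \oplus Z) \to \lnot (U \leftrightarrow Y))) \leftrightarrow Y))) \oplus (W \land U) = \text{False} \oplus \text{False} = \text{False}
(((V \leftrightarrow W) \leftrightarrow U) \lor (X \lor (Z \to U))) \leftrightarrow (((U \leftrightarrow Z) \oplus (\lnot (V \leftrightarrow U) \leftrightarrow ((Z \oplus (\lnot (Y \oplus Z) \to \lnot (U \leftrightarrow Y))) \leftrightarrow Y))) \oplus (W \land U)) = \text{True} \leftrightarrow \text{False} = \text{False}

\text{False}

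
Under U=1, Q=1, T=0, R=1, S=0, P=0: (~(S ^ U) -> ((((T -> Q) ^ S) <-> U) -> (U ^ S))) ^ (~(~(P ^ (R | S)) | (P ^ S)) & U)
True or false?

0

Substituting U=1, Q=1, T=0, R=1, S=0, P=0:
S ^ U = 0 ^ 1 = 1
~(S ^ U) = ~1 = 0
T -> Q = 0 -> 1 = 1
(T -> Q) ^ S = 1 ^ 0 = 1
((T -> Q) ^ S) <-> U = 1 <-> 1 = 1
U ^ S = 1 ^ 0 = 1
(((T -> Q) ^ S) <-> U) -> (U ^ S) = 1 -> 1 = 1
~(S ^ U) -> ((((T -> Q) ^ S) <-> U) -> (U ^ S)) = 0 -> 1 = 1
R | S = 1 | 0 = 1
P ^ (R | S) = 0 ^ 1 = 1
~(P ^ (R | S)) = ~1 = 0
P ^ S = 0 ^ 0 = 0
~(P ^ (R | S)) | (P ^ S) = 0 | 0 = 0
~(~(P ^ (R | S)) | (P ^ S)) = ~0 = 1
~(~(P ^ (R | S)) | (P ^ S)) & U = 1 & 1 = 1
(~(S ^ U) -> ((((T -> Q) ^ S) <-> U) -> (U ^ S))) ^ (~(~(P ^ (R | S)) | (P ^ S)) & U) = 1 ^ 1 = 0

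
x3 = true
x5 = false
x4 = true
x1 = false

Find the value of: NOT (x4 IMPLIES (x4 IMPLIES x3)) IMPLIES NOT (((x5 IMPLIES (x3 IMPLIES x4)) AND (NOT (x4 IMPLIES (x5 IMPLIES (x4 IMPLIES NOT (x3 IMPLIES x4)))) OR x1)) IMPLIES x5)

true

Substituting x3=true, x5=false, x4=true, x1=false:
x4 IMPLIES x3 = true IMPLIES true = true
x4 IMPLIES (x4 IMPLIES x3) = true IMPLIES true = true
NOT (x4 IMPLIES (x4 IMPLIES x3)) = NOT true = false
x3 IMPLIES x4 = true IMPLIES true = true
x5 IMPLIES (x3 IMPLIES x4) = false IMPLIES true = true
x3 IMPLIES x4 = true IMPLIES true = true
NOT (x3 IMPLIES x4) = NOT true = false
x4 IMPLIES NOT (x3 IMPLIES x4) = true IMPLIES false = false
x5 IMPLIES (x4 IMPLIES NOT (x3 IMPLIES x4)) = false IMPLIES false = true
x4 IMPLIES (x5 IMPLIES (x4 IMPLIES NOT (x3 IMPLIES x4))) = true IMPLIES true = true
NOT (x4 IMPLIES (x5 IMPLIES (x4 IMPLIES NOT (x3 IMPLIES x4)))) = NOT true = false
NOT (x4 IMPLIES (x5 IMPLIES (x4 IMPLIES NOT (x3 IMPLIES x4)))) OR x1 = false OR false = false
(x5 IMPLIES (x3 IMPLIES x4)) AND (NOT (x4 IMPLIES (x5 IMPLIES (x4 IMPLIES NOT (x3 IMPLIES x4)))) OR x1) = true AND false = false
((x5 IMPLIES (x3 IMPLIES x4)) AND (NOT (x4 IMPLIES (x5 IMPLIES (x4 IMPLIES NOT (x3 IMPLIES x4)))) OR x1)) IMPLIES x5 = false IMPLIES false = true
NOT (((x5 IMPLIES (x3 IMPLIES x4)) AND (NOT (x4 IMPLIES (x5 IMPLIES (x4 IMPLIES NOT (x3 IMPLIES x4)))) OR x1)) IMPLIES x5) = NOT true = false
NOT (x4 IMPLIES (x4 IMPLIES x3)) IMPLIES NOT (((x5 IMPLIES (x3 IMPLIES x4)) AND (NOT (x4 IMPLIES (x5 IMPLIES (x4 IMPLIES NOT (x3 IMPLIES x4)))) OR x1)) IMPLIES x5) = false IMPLIES false = true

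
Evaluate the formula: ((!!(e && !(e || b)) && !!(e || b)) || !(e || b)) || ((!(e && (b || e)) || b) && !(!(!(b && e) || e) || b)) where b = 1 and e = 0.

e || b = 0 || 1 = 1
!(e || b) = !1 = 0
e && !(e || b) = 0 && 0 = 0
!(e && !(e || b)) = !0 = 1
!!(e && !(e || b)) = !1 = 0
e || b = 0 || 1 = 1
!(e || b) = !1 = 0
!!(e || b) = !0 = 1
!!(e && !(e || b)) && !!(e || b) = 0 && 1 = 0
e || b = 0 || 1 = 1
!(e || b) = !1 = 0
(!!(e && !(e || b)) && !!(e || b)) || !(e || b) = 0 || 0 = 0
b || e = 1 || 0 = 1
e && (b || e) = 0 && 1 = 0
!(e && (b || e)) = !0 = 1
!(e && (b || e)) || b = 1 || 1 = 1
b && e = 1 && 0 = 0
!(b && e) = !0 = 1
!(b && e) || e = 1 || 0 = 1
!(!(b && e) || e) = !1 = 0
!(!(b && e) || e) || b = 0 || 1 = 1
!(!(!(b && e) || e) || b) = !1 = 0
(!(e && (b || e)) || b) && !(!(!(b && e) || e) || b) = 1 && 0 = 0
((!!(e && !(e || b)) && !!(e || b)) || !(e || b)) || ((!(e && (b || e)) || b) && !(!(!(b && e) || e) || b)) = 0 || 0 = 0

0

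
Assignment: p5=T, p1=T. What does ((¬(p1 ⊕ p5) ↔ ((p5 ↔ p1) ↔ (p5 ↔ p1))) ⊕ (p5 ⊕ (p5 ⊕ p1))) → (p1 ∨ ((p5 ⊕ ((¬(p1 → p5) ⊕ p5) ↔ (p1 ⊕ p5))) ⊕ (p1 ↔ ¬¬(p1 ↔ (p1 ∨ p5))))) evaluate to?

p1 ⊕ p5 = T ⊕ T = F
¬(p1 ⊕ p5) = ¬F = T
p5 ↔ p1 = T ↔ T = T
p5 ↔ p1 = T ↔ T = T
(p5 ↔ p1) ↔ (p5 ↔ p1) = T ↔ T = T
¬(p1 ⊕ p5) ↔ ((p5 ↔ p1) ↔ (p5 ↔ p1)) = T ↔ T = T
p5 ⊕ p1 = T ⊕ T = F
p5 ⊕ (p5 ⊕ p1) = T ⊕ F = T
(¬(p1 ⊕ p5) ↔ ((p5 ↔ p1) ↔ (p5 ↔ p1))) ⊕ (p5 ⊕ (p5 ⊕ p1)) = T ⊕ T = F
p1 → p5 = T → T = T
¬(p1 → p5) = ¬T = F
¬(p1 → p5) ⊕ p5 = F ⊕ T = T
p1 ⊕ p5 = T ⊕ T = F
(¬(p1 → p5) ⊕ p5) ↔ (p1 ⊕ p5) = T ↔ F = F
p5 ⊕ ((¬(p1 → p5) ⊕ p5) ↔ (p1 ⊕ p5)) = T ⊕ F = T
p1 ∨ p5 = T ∨ T = T
p1 ↔ (p1 ∨ p5) = T ↔ T = T
¬(p1 ↔ (p1 ∨ p5)) = ¬T = F
¬¬(p1 ↔ (p1 ∨ p5)) = ¬F = T
p1 ↔ ¬¬(p1 ↔ (p1 ∨ p5)) = T ↔ T = T
(p5 ⊕ ((¬(p1 → p5) ⊕ p5) ↔ (p1 ⊕ p5))) ⊕ (p1 ↔ ¬¬(p1 ↔ (p1 ∨ p5))) = T ⊕ T = F
p1 ∨ ((p5 ⊕ ((¬(p1 → p5) ⊕ p5) ↔ (p1 ⊕ p5))) ⊕ (p1 ↔ ¬¬(p1 ↔ (p1 ∨ p5)))) = T ∨ F = T
((¬(p1 ⊕ p5) ↔ ((p5 ↔ p1) ↔ (p5 ↔ p1))) ⊕ (p5 ⊕ (p5 ⊕ p1))) → (p1 ∨ ((p5 ⊕ ((¬(p1 → p5) ⊕ p5) ↔ (p1 ⊕ p5))) ⊕ (p1 ↔ ¬¬(p1 ↔ (p1 ∨ p5))))) = F → T = T

T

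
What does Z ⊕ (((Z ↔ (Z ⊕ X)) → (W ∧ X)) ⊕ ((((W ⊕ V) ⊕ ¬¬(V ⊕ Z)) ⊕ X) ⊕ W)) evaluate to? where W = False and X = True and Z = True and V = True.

False

Z ⊕ X = True ⊕ True = False
Z ↔ (Z ⊕ X) = True ↔ False = False
W ∧ X = False ∧ True = False
(Z ↔ (Z ⊕ X)) → (W ∧ X) = False → False = True
W ⊕ V = False ⊕ True = True
V ⊕ Z = True ⊕ True = False
¬(V ⊕ Z) = ¬False = True
¬¬(V ⊕ Z) = ¬True = False
(W ⊕ V) ⊕ ¬¬(V ⊕ Z) = True ⊕ False = True
((W ⊕ V) ⊕ ¬¬(V ⊕ Z)) ⊕ X = True ⊕ True = False
(((W ⊕ V) ⊕ ¬¬(V ⊕ Z)) ⊕ X) ⊕ W = False ⊕ False = False
((Z ↔ (Z ⊕ X)) → (W ∧ X)) ⊕ ((((W ⊕ V) ⊕ ¬¬(V ⊕ Z)) ⊕ X) ⊕ W) = True ⊕ False = True
Z ⊕ (((Z ↔ (Z ⊕ X)) → (W ∧ X)) ⊕ ((((W ⊕ V) ⊕ ¬¬(V ⊕ Z)) ⊕ X) ⊕ W)) = True ⊕ True = False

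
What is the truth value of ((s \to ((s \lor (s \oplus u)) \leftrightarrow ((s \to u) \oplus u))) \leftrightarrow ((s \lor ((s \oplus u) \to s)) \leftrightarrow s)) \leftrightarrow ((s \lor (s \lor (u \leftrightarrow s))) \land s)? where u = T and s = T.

F

Substituting u=T, s=T:
s \oplus u = T \oplus T = F
s \lor (s \oplus u) = T \lor F = T
s \to u = T \to T = T
(s \to u) \oplus u = T \oplus T = F
(s \lor (s \oplus u)) \leftrightarrow ((s \to u) \oplus u) = T \leftrightarrow F = F
s \to ((s \lor (s \oplus u)) \leftrightarrow ((s \to u) \oplus u)) = T \to F = F
s \oplus u = T \oplus T = F
(s \oplus u) \to s = F \to T = T
s \lor ((s \oplus u) \to s) = T \lor T = T
(s \lor ((s \oplus u) \to s)) \leftrightarrow s = T \leftrightarrow T = T
(s \to ((s \lor (s \oplus u)) \leftrightarrow ((s \to u) \oplus u))) \leftrightarrow ((s \lor ((s \oplus u) \to s)) \leftrightarrow s) = F \leftrightarrow T = F
u \leftrightarrow s = T \leftrightarrow T = T
s \lor (u \leftrightarrow s) = T \lor T = T
s \lor (s \lor (u \leftrightarrow s)) = T \lor T = T
(s \lor (s \lor (u \leftrightarrow s))) \land s = T \land T = T
((s \to ((s \lor (s \oplus u)) \leftrightarrow ((s \to u) \oplus u))) \leftrightarrow ((s \lor ((s \oplus u) \to s)) \leftrightarrow s)) \leftrightarrow ((s \lor (s \lor (u \leftrightarrow s))) \land s) = F \leftrightarrow T = F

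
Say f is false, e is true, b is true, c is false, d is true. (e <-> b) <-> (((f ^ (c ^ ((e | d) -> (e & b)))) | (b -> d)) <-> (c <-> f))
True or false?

True

Substituting f=False, e=True, b=True, c=False, d=True:
e <-> b = True <-> True = True
e | d = True | True = True
e & b = True & True = True
(e | d) -> (e & b) = True -> True = True
c ^ ((e | d) -> (e & b)) = False ^ True = True
f ^ (c ^ ((e | d) -> (e & b))) = False ^ True = True
b -> d = True -> True = True
(f ^ (c ^ ((e | d) -> (e & b)))) | (b -> d) = True | True = True
c <-> f = False <-> False = True
((f ^ (c ^ ((e | d) -> (e & b)))) | (b -> d)) <-> (c <-> f) = True <-> True = True
(e <-> b) <-> (((f ^ (c ^ ((e | d) -> (e & b)))) | (b -> d)) <-> (c <-> f)) = True <-> True = True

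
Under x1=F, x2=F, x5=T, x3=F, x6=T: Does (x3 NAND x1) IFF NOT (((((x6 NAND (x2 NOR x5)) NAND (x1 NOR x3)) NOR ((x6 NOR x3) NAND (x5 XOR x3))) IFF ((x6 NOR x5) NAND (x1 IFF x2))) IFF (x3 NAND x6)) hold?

T

Substituting x1=F, x2=F, x5=T, x3=F, x6=T:
x3 NAND x1 = F NAND F = T
x2 NOR x5 = F NOR T = F
x6 NAND (x2 NOR x5) = T NAND F = T
x1 NOR x3 = F NOR F = T
(x6 NAND (x2 NOR x5)) NAND (x1 NOR x3) = T NAND T = F
x6 NOR x3 = T NOR F = F
x5 XOR x3 = T XOR F = T
(x6 NOR x3) NAND (x5 XOR x3) = F NAND T = T
((x6 NAND (x2 NOR x5)) NAND (x1 NOR x3)) NOR ((x6 NOR x3) NAND (x5 XOR x3)) = F NOR T = F
x6 NOR x5 = T NOR T = F
x1 IFF x2 = F IFF F = T
(x6 NOR x5) NAND (x1 IFF x2) = F NAND T = T
(((x6 NAND (x2 NOR x5)) NAND (x1 NOR x3)) NOR ((x6 NOR x3) NAND (x5 XOR x3))) IFF ((x6 NOR x5) NAND (x1 IFF x2)) = F IFF T = F
x3 NAND x6 = F NAND T = T
((((x6 NAND (x2 NOR x5)) NAND (x1 NOR x3)) NOR ((x6 NOR x3) NAND (x5 XOR x3))) IFF ((x6 NOR x5) NAND (x1 IFF x2))) IFF (x3 NAND x6) = F IFF T = F
NOT (((((x6 NAND (x2 NOR x5)) NAND (x1 NOR x3)) NOR ((x6 NOR x3) NAND (x5 XOR x3))) IFF ((x6 NOR x5) NAND (x1 IFF x2))) IFF (x3 NAND x6)) = NOT F = T
(x3 NAND x1) IFF NOT (((((x6 NAND (x2 NOR x5)) NAND (x1 NOR x3)) NOR ((x6 NOR x3) NAND (x5 XOR x3))) IFF ((x6 NOR x5) NAND (x1 IFF x2))) IFF (x3 NAND x6)) = T IFF T = T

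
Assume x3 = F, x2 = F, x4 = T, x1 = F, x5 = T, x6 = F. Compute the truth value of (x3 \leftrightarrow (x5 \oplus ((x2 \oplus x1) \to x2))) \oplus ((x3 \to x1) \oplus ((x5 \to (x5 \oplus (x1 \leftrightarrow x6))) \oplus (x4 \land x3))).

F

x2 \oplus x1 = F \oplus F = F
(x2 \oplus x1) \to x2 = F \to F = T
x5 \oplus ((x2 \oplus x1) \to x2) = T \oplus T = F
x3 \leftrightarrow (x5 \oplus ((x2 \oplus x1) \to x2)) = F \leftrightarrow F = T
x3 \to x1 = F \to F = T
x1 \leftrightarrow x6 = F \leftrightarrow F = T
x5 \oplus (x1 \leftrightarrow x6) = T \oplus T = F
x5 \to (x5 \oplus (x1 \leftrightarrow x6)) = T \to F = F
x4 \land x3 = T \land F = F
(x5 \to (x5 \oplus (x1 \leftrightarrow x6))) \oplus (x4 \land x3) = F \oplus F = F
(x3 \to x1) \oplus ((x5 \to (x5 \oplus (x1 \leftrightarrow x6))) \oplus (x4 \land x3)) = T \oplus F = T
(x3 \leftrightarrow (x5 \oplus ((x2 \oplus x1) \to x2))) \oplus ((x3 \to x1) \oplus ((x5 \to (x5 \oplus (x1 \leftrightarrow x6))) \oplus (x4 \land x3))) = T \oplus T = F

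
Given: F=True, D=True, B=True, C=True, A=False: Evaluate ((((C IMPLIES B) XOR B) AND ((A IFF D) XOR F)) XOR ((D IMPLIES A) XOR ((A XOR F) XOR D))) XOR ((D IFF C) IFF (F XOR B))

False

C IMPLIES B = True IMPLIES True = True
(C IMPLIES B) XOR B = True XOR True = False
A IFF D = False IFF True = False
(A IFF D) XOR F = False XOR True = True
((C IMPLIES B) XOR B) AND ((A IFF D) XOR F) = False AND True = False
D IMPLIES A = True IMPLIES False = False
A XOR F = False XOR True = True
(A XOR F) XOR D = True XOR True = False
(D IMPLIES A) XOR ((A XOR F) XOR D) = False XOR False = False
(((C IMPLIES B) XOR B) AND ((A IFF D) XOR F)) XOR ((D IMPLIES A) XOR ((A XOR F) XOR D)) = False XOR False = False
D IFF C = True IFF True = True
F XOR B = True XOR True = False
(D IFF C) IFF (F XOR B) = True IFF False = False
((((C IMPLIES B) XOR B) AND ((A IFF D) XOR F)) XOR ((D IMPLIES A) XOR ((A XOR F) XOR D))) XOR ((D IFF C) IFF (F XOR B)) = False XOR False = False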